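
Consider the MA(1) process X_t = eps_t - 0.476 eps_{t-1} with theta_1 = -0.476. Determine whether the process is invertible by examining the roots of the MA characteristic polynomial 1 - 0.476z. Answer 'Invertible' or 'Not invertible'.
\text{Invertible}

The MA(q) characteristic polynomial is P(z) = 1 - 0.476z.
Invertibility requires all roots to lie outside the unit circle, i.e. |z| > 1 for every root.
This is linear in z: 1 + (-0.476) z = 0  =>  z = -1/(-0.476) = 2.10084,  |z| = 2.10084.
Moduli of all roots: 2.1008.
All moduli strictly greater than 1? Yes.
Verdict: Invertible.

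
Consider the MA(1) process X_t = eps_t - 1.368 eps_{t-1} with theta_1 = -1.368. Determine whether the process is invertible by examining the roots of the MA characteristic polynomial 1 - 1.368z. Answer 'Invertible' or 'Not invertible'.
\text{Not invertible}

The MA(q) characteristic polynomial is P(z) = 1 - 1.368z.
Invertibility requires all roots to lie outside the unit circle, i.e. |z| > 1 for every root.
This is linear in z: 1 + (-1.368) z = 0  =>  z = -1/(-1.368) = 0.730994,  |z| = 0.730994.
Moduli of all roots: 0.7310.
All moduli strictly greater than 1? No.
Verdict: Not invertible.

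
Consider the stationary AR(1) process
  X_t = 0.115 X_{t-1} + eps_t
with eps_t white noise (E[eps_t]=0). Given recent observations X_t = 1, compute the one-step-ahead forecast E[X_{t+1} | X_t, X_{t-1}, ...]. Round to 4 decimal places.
E[X_{t+1} \mid \mathcal F_t] = 0.1150

For an AR(p) model X_t = c + sum_i phi_i X_{t-i} + eps_t, the
one-step-ahead conditional mean is
  E[X_{t+1} | X_t, ...] = c + sum_i phi_i X_{t+1-i}.
Substitute known values:
  E[X_{t+1} | ...] = (0.115) * (1)
                   = 0.1150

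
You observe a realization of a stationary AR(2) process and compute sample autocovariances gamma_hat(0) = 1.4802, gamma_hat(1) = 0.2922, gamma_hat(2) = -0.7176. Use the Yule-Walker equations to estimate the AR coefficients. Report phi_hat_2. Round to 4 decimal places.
\hat\phi_{2} = -0.5450

The Yule-Walker equations for an AR(p) process read, in matrix form,
  Gamma_p phi = r_p,   with   (Gamma_p)_{ij} = gamma(|i - j|),
                       (r_p)_i = gamma(i),   i,j = 1..p.
Substitute the sample gammas (Toeplitz matrix and right-hand side of size 2):
  Gamma_p = [[1.4802, 0.2922], [0.2922, 1.4802]]
  r_p     = [0.2922, -0.7176]
Written out:
  1.4802 phi_1 + 0.2922 phi_2 = 0.2922
  0.2922 phi_1 + 1.4802 phi_2 = -0.7176
Solve by Cramer's rule:
  det = gamma(0)^2 - gamma(1)^2 = (1.4802)^2 - (0.2922)^2 = 2.19099204 - 0.08538084 = 2.1056112
  phi_hat_1 = [gamma(1) gamma(0) - gamma(1) gamma(2)] / det = [(0.2922)(1.4802) - (0.2922)(-0.7176)] / 2.1056112 = 0.64219716 / 2.1056112 = 0.305
  phi_hat_2 = [gamma(0) gamma(2) - gamma(1)^2] / det = [(1.4802)(-0.7176) - (0.2922)^2] / 2.1056112 = -1.14757236 / 2.1056112 = -0.545
So phi_hat = [0.3050, -0.5450].
Therefore phi_hat_2 = -0.5450.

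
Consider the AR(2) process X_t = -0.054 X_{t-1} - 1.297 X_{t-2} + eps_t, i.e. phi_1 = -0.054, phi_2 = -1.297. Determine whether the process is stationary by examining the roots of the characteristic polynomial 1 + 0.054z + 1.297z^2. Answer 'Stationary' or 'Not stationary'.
\text{Not stationary}

The AR(p) characteristic polynomial is P(z) = 1 + 0.054z + 1.297z^2.
Stationarity requires all roots to lie outside the unit circle, i.e. |z| > 1 for every root.
Set 1 + (0.054) z + (1.297) z^2 = 0, i.e. a z^2 + b z + c = 0 with a = 1.297, b = 0.054, c = 1.
Discriminant D = b^2 - 4ac = (0.054)^2 - 4*(1.297)*1 = 0.002916 - (5.188) = -5.185084.
D < 0, so the roots are the complex-conjugate pair z = (-b +/- i sqrt(-D)) / (2a) = -0.0208 +/- 0.8778i.
For a conjugate pair |z|^2 = z * conj(z) = (product of roots) = c/a = 1/(1.297) = 0.77101, so |z| = sqrt(0.77101) = 0.8781 for both roots.
Moduli of all roots: 0.8781, 0.8781.
All moduli strictly greater than 1? No.
Verdict: Not stationary.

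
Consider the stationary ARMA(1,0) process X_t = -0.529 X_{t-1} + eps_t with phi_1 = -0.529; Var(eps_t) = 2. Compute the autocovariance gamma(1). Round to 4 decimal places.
\gamma(1) = -1.4691

Multiply the model equation by X_{t-k} and take expectations. With theta_0 = psi_0 = 1 and psi_j the MA(infinity) weights, this gives
  gamma(k) - sum_i phi_i gamma(k-i) = c_k,
  c_k = sigma^2 * sum_{j=k..q} theta_j psi_{j-k}   (c_k = 0 for k > q),
using gamma(-m) = gamma(m).
Pure AR (q = 0): c_0 = sigma^2 = 2, c_k = 0 for k >= 1.
Equations for k = 0 and k = 1 (AR order 1):
  gamma(0) = phi_1 gamma(1) + c_0
  gamma(1) = phi_1 gamma(0) + c_1
Substituting the second into the first: gamma(0) (1 - phi_1^2) = c_0 + phi_1 c_1, so
  gamma(0) = c_0 / (1 - phi_1^2) = 2 / (1 - (-0.529)^2) = 2 / 0.720159 = 2.777164.
  gamma(1) = phi_1 gamma(0) = (-0.529)(2.777164) = -1.46912.
Therefore gamma(1) = -1.4691 (to 4 decimal places).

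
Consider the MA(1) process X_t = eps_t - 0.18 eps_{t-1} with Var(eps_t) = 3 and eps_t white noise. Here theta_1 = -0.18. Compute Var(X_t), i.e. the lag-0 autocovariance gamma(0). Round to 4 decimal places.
\gamma(0) = 3.0972

For an MA(q) process X_t = eps_t + sum_i theta_i eps_{t-i} with
Var(eps_t) = sigma^2, the variance is
  gamma(0) = sigma^2 * (1 + sum_i theta_i^2).
  sum_i theta_i^2 = (-0.18)^2 = 0.0324.
  gamma(0) = 3 * (1 + 0.0324) = 3 * 1.0324 = 3.0972.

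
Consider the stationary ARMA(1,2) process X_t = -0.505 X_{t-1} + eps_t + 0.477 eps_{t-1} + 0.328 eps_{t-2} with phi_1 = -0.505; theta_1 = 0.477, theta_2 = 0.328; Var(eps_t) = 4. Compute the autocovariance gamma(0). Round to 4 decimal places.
\gamma(0) = 4.6317

Multiply the model equation by X_{t-k} and take expectations. With theta_0 = psi_0 = 1 and psi_j the MA(infinity) weights, this gives
  gamma(k) - sum_i phi_i gamma(k-i) = c_k,
  c_k = sigma^2 * sum_{j=k..q} theta_j psi_{j-k}   (c_k = 0 for k > q),
using gamma(-m) = gamma(m).
psi-weights needed (psi_j = theta_j + sum_i phi_i psi_{j-i}):
  psi_1 = theta_1 + phi_1 = 0.477 + (-0.505) = -0.028
  psi_2 = theta_2 + phi_1 psi_1 = 0.328 + (-0.505)(-0.028) = 0.34214
Right-hand sides:
  c_0 = sigma^2 (1 + theta_1 psi_1 + theta_2 psi_2) = 4 * (1 + (0.477)(-0.028) + (0.328)(0.34214)) = 4 * 1.098866 = 4.395464
  c_1 = sigma^2 (theta_1 + theta_2 psi_1) = 4 * (0.477 + (0.328)(-0.028)) = 1.871264
  c_2 = sigma^2 theta_2 = 4 * (0.328) = 1.312
Equations for k = 0 and k = 1 (AR order 1):
  gamma(0) = phi_1 gamma(1) + c_0
  gamma(1) = phi_1 gamma(0) + c_1
Substituting the second into the first: gamma(0) (1 - phi_1^2) = c_0 + phi_1 c_1, so
  gamma(0) = (c_0 + phi_1 c_1) / (1 - phi_1^2) = (4.395464 + (-0.505)(1.871264)) / (1 - (-0.505)^2) = 3.450475 / 0.744975 = 4.631666.
Therefore gamma(0) = 4.6317 (to 4 decimal places).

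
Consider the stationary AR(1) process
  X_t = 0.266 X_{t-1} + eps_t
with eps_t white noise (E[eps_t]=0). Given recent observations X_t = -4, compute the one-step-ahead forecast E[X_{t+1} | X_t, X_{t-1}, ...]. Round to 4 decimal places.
E[X_{t+1} \mid \mathcal F_t] = -1.0640

For an AR(p) model X_t = c + sum_i phi_i X_{t-i} + eps_t, the
one-step-ahead conditional mean is
  E[X_{t+1} | X_t, ...] = c + sum_i phi_i X_{t+1-i}.
Substitute known values:
  E[X_{t+1} | ...] = (0.266) * (-4)
                   = -1.0640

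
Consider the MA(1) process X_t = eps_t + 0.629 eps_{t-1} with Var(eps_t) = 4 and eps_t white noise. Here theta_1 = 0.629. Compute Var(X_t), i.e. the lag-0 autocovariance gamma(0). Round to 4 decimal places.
\gamma(0) = 5.5826

For an MA(q) process X_t = eps_t + sum_i theta_i eps_{t-i} with
Var(eps_t) = sigma^2, the variance is
  gamma(0) = sigma^2 * (1 + sum_i theta_i^2).
  sum_i theta_i^2 = (0.629)^2 = 0.395641.
  gamma(0) = 4 * (1 + 0.395641) = 4 * 1.395641 = 5.582564, which rounds to 5.5826.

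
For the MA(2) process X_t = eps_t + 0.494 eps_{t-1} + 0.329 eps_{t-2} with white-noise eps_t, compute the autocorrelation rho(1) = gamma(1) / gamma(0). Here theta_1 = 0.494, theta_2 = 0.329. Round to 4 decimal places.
\rho(1) = 0.4855

For an MA(q) process with theta_0 = 1, the autocovariance is
  gamma(k) = sigma^2 * sum_{i=0..q-k} theta_i * theta_{i+k},
and rho(k) = gamma(k) / gamma(0). Sigma^2 cancels.
  numerator   = (1)*(0.494) + (0.494)*(0.329) = 0.656526.
  denominator = (1)^2 + (0.494)^2 + (0.329)^2 = 1.352277.
  rho(1) = 0.656526 / 1.352277 = 0.4855.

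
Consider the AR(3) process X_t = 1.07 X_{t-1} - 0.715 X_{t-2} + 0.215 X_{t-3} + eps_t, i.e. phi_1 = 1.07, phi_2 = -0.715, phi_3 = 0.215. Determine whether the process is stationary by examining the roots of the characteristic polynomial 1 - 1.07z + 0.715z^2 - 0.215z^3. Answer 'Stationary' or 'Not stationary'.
\text{Stationary}

The AR(p) characteristic polynomial is P(z) = 1 - 1.07z + 0.715z^2 - 0.215z^3.
Stationarity requires all roots to lie outside the unit circle, i.e. |z| > 1 for every root.
Degree 3: look for a simple real root z0 first, then factor out (1 - z/z0) and solve the remaining quadratic.
Testing z0 = 2: P(2) = 1 + (-1.07)(2) + (0.715)(2)^2 + (-0.215)(2)^3
  = 1 + (-2.14) + (2.86) + (-1.72) = 0.  So z_0 = 2 is a root, |z_0| = 2.
Divide out the factor (1 - 0.5 z) = (1 - z/z0) (since 1/z0 = 0.5):
  P(z) = (1 - 0.5 z)(1 + (-0.57) z + (0.43) z^2)
  [check: z-coef -0.57 - (0.5) = -1.07; z^2-coef 0.43 - (0.5)(-0.57) = 0.715; z^3-coef -(0.5)(0.43) = -0.215.]
Remaining roots from the quadratic factor 1 + (-0.57) z + (0.43) z^2:
  Set 1 + (-0.57) z + (0.43) z^2 = 0, i.e. a z^2 + b z + c = 0 with a = 0.43, b = -0.57, c = 1.
  Discriminant D = b^2 - 4ac = (-0.57)^2 - 4*(0.43)*1 = 0.3249 - (1.72) = -1.3951.
  D < 0, so the roots are the complex-conjugate pair z = (-b +/- i sqrt(-D)) / (2a) = 0.6628 +/- 1.3734i.
  For a conjugate pair |z|^2 = z * conj(z) = (product of roots) = c/a = 1/(0.43) = 2.325581, so |z| = sqrt(2.325581) = 1.525 for both roots.
Moduli of all roots: 2.0000, 1.5250, 1.5250.
All moduli strictly greater than 1? Yes.
Verdict: Stationary.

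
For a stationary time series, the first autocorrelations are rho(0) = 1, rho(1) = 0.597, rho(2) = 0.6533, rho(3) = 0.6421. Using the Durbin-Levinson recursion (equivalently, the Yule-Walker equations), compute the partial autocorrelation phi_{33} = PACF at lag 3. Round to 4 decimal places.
\phi_{33} = 0.3091

The PACF at lag k is phi_{kk}, the last component of the solution
to the Yule-Walker system G_k phi = r_k where
  (G_k)_{ij} = rho(|i - j|), (r_k)_i = rho(i), i,j = 1..k.
Equivalently, Durbin-Levinson gives phi_{kk} iteratively:
  phi_{11} = rho(1)
  phi_{kk} = [rho(k) - sum_{j=1..k-1} phi_{k-1,j} rho(k-j)]
            / [1 - sum_{j=1..k-1} phi_{k-1,j} rho(j)],
  phi_{k,j} = phi_{k-1,j} - phi_{kk} phi_{k-1,k-j},  j = 1..k-1.
Step k = 1:
  phi_11 = rho(1) = 0.597.
Step k = 2:
  phi_22 = [rho(2) - phi_11 rho(1)] / [1 - phi_11 rho(1)] = [0.6533 - (0.597)(0.597)] / [1 - (0.597)(0.597)]
         = 0.296891 / 0.643591 = 0.461304.
  Update: phi_21 = phi_11 - phi_22 phi_11 = 0.597 - (0.461304)(0.597) = 0.321602.
Step k = 3:
  phi_33 = [rho(3) - phi_21 rho(2) - phi_22 rho(1)] / [1 - phi_21 rho(1) - phi_22 rho(2)]
    numerator   = 0.6421 - (0.321602)(0.6533) - (0.461304)(0.597) = 0.15659928
    denominator = 1 - (0.321602)(0.597) - (0.461304)(0.6533) = 0.50663404
  phi_33 = 0.15659928 / 0.50663404 = 0.3091.
Therefore phi_{33} = 0.3091.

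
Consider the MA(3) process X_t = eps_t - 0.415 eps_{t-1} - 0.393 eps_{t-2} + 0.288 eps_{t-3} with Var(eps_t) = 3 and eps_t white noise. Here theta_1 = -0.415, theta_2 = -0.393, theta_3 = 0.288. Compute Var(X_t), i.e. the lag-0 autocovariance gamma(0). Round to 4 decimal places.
\gamma(0) = 4.2289

For an MA(q) process X_t = eps_t + sum_i theta_i eps_{t-i} with
Var(eps_t) = sigma^2, the variance is
  gamma(0) = sigma^2 * (1 + sum_i theta_i^2).
  sum_i theta_i^2 = (-0.415)^2 + (-0.393)^2 + (0.288)^2 = 0.172225 + 0.154449 + 0.082944 = 0.409618.
  gamma(0) = 3 * (1 + 0.409618) = 3 * 1.409618 = 4.228854, which rounds to 4.2289.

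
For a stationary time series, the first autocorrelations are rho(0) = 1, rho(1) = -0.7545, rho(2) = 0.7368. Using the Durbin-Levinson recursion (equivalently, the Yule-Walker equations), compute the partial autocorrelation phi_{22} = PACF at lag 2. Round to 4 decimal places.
\phi_{22} = 0.3889

The PACF at lag k is phi_{kk}, the last component of the solution
to the Yule-Walker system G_k phi = r_k where
  (G_k)_{ij} = rho(|i - j|), (r_k)_i = rho(i), i,j = 1..k.
Equivalently, Durbin-Levinson gives phi_{kk} iteratively:
  phi_{11} = rho(1)
  phi_{kk} = [rho(k) - sum_{j=1..k-1} phi_{k-1,j} rho(k-j)]
            / [1 - sum_{j=1..k-1} phi_{k-1,j} rho(j)],
  phi_{k,j} = phi_{k-1,j} - phi_{kk} phi_{k-1,k-j},  j = 1..k-1.
Step k = 1:
  phi_11 = rho(1) = -0.7545.
Step k = 2:
  phi_22 = [rho(2) - phi_11 rho(1)] / [1 - phi_11 rho(1)] = [0.7368 - (-0.7545)(-0.7545)] / [1 - (-0.7545)(-0.7545)]
         = 0.16752975 / 0.43072975 = 0.3889.
Therefore phi_{22} = 0.3889.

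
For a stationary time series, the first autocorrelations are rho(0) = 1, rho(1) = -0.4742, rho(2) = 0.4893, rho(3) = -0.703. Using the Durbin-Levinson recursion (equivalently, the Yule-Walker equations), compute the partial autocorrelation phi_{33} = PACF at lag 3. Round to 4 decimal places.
\phi_{33} = -0.5670

The PACF at lag k is phi_{kk}, the last component of the solution
to the Yule-Walker system G_k phi = r_k where
  (G_k)_{ij} = rho(|i - j|), (r_k)_i = rho(i), i,j = 1..k.
Equivalently, Durbin-Levinson gives phi_{kk} iteratively:
  phi_{11} = rho(1)
  phi_{kk} = [rho(k) - sum_{j=1..k-1} phi_{k-1,j} rho(k-j)]
            / [1 - sum_{j=1..k-1} phi_{k-1,j} rho(j)],
  phi_{k,j} = phi_{k-1,j} - phi_{kk} phi_{k-1,k-j},  j = 1..k-1.
Step k = 1:
  phi_11 = rho(1) = -0.4742.
Step k = 2:
  phi_22 = [rho(2) - phi_11 rho(1)] / [1 - phi_11 rho(1)] = [0.4893 - (-0.4742)(-0.4742)] / [1 - (-0.4742)(-0.4742)]
         = 0.26443436 / 0.77513436 = 0.341146.
  Update: phi_21 = phi_11 - phi_22 phi_11 = -0.4742 - (0.341146)(-0.4742) = -0.312428.
Step k = 3:
  phi_33 = [rho(3) - phi_21 rho(2) - phi_22 rho(1)] / [1 - phi_21 rho(1) - phi_22 rho(2)]
    numerator   = -0.703 - (-0.312428)(0.4893) - (0.341146)(-0.4742) = -0.38835715
    denominator = 1 - (-0.312428)(-0.4742) - (0.341146)(0.4893) = 0.68492351
  phi_33 = -0.38835715 / 0.68492351 = -0.567.
Therefore phi_{33} = -0.5670.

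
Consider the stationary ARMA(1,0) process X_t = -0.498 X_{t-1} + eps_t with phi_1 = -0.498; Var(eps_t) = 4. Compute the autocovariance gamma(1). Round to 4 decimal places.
\gamma(1) = -2.6490

Multiply the model equation by X_{t-k} and take expectations. With theta_0 = psi_0 = 1 and psi_j the MA(infinity) weights, this gives
  gamma(k) - sum_i phi_i gamma(k-i) = c_k,
  c_k = sigma^2 * sum_{j=k..q} theta_j psi_{j-k}   (c_k = 0 for k > q),
using gamma(-m) = gamma(m).
Pure AR (q = 0): c_0 = sigma^2 = 4, c_k = 0 for k >= 1.
Equations for k = 0 and k = 1 (AR order 1):
  gamma(0) = phi_1 gamma(1) + c_0
  gamma(1) = phi_1 gamma(0) + c_1
Substituting the second into the first: gamma(0) (1 - phi_1^2) = c_0 + phi_1 c_1, so
  gamma(0) = c_0 / (1 - phi_1^2) = 4 / (1 - (-0.498)^2) = 4 / 0.751996 = 5.319177.
  gamma(1) = phi_1 gamma(0) = (-0.498)(5.319177) = -2.64895.
Therefore gamma(1) = -2.6490 (to 4 decimal places).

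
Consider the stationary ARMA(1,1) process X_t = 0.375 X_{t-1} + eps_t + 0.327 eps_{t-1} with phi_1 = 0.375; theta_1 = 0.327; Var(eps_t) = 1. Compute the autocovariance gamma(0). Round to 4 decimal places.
\gamma(0) = 1.5734

Multiply the model equation by X_{t-k} and take expectations. With theta_0 = psi_0 = 1 and psi_j the MA(infinity) weights, this gives
  gamma(k) - sum_i phi_i gamma(k-i) = c_k,
  c_k = sigma^2 * sum_{j=k..q} theta_j psi_{j-k}   (c_k = 0 for k > q),
using gamma(-m) = gamma(m).
psi-weights needed (psi_j = theta_j + sum_i phi_i psi_{j-i}):
  psi_1 = theta_1 + phi_1 = 0.327 + (0.375) = 0.702
Right-hand sides:
  c_0 = sigma^2 (1 + theta_1 psi_1) = 1 * (1 + (0.327)(0.702)) = 1 * 1.229554 = 1.229554
  c_1 = sigma^2 theta_1 = 1 * (0.327) = 0.327
  c_2 = 0
Equations for k = 0 and k = 1 (AR order 1):
  gamma(0) = phi_1 gamma(1) + c_0
  gamma(1) = phi_1 gamma(0) + c_1
Substituting the second into the first: gamma(0) (1 - phi_1^2) = c_0 + phi_1 c_1, so
  gamma(0) = (c_0 + phi_1 c_1) / (1 - phi_1^2) = (1.229554 + (0.375)(0.327)) / (1 - (0.375)^2) = 1.352179 / 0.859375 = 1.573445.
Therefore gamma(0) = 1.5734 (to 4 decimal places).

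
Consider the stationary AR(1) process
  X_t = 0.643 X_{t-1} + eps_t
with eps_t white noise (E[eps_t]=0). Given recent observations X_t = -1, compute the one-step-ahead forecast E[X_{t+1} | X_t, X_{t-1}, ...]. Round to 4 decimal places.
E[X_{t+1} \mid \mathcal F_t] = -0.6430

For an AR(p) model X_t = c + sum_i phi_i X_{t-i} + eps_t, the
one-step-ahead conditional mean is
  E[X_{t+1} | X_t, ...] = c + sum_i phi_i X_{t+1-i}.
Substitute known values:
  E[X_{t+1} | ...] = (0.643) * (-1)
                   = -0.6430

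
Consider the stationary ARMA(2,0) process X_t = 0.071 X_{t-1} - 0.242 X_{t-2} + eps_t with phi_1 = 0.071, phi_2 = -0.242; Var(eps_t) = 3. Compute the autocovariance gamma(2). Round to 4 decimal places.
\gamma(2) = -0.7607

Multiply the model equation by X_{t-k} and take expectations. With theta_0 = psi_0 = 1 and psi_j the MA(infinity) weights, this gives
  gamma(k) - sum_i phi_i gamma(k-i) = c_k,
  c_k = sigma^2 * sum_{j=k..q} theta_j psi_{j-k}   (c_k = 0 for k > q),
using gamma(-m) = gamma(m).
Pure AR (q = 0): c_0 = sigma^2 = 3, c_k = 0 for k >= 1.
Equations for k = 0, 1, 2 (AR order 2, c_2 = 0):
  (E0) gamma(0) = phi_1 gamma(1) + phi_2 gamma(2) + c_0
  (E1) gamma(1) = phi_1 gamma(0) + phi_2 gamma(1) + c_1
  (E2) gamma(2) = phi_1 gamma(1) + phi_2 gamma(0)
From (E1): gamma(1) = A gamma(0) + B with
  A = phi_1 / (1 - phi_2) = 0.071 / 1.242 = 0.057166,   B = c_1 / (1 - phi_2) = 0 / 1.242 = 0.
Insert (E2) into (E0): gamma(0) (1 - phi_2^2) = phi_1 (1 + phi_2) gamma(1) + c_0.
  phi_1 (1 + phi_2) = (0.071)(0.758) = 0.053818,   1 - phi_2^2 = 0.941436.
Replace gamma(1) by A gamma(0) + B and collect gamma(0):
  gamma(0) [0.941436 - (0.053818)(0.057166)] = c_0 = 3
  gamma(0) * 0.938359 = 3
  gamma(0) = 3 / 0.938359 = 3.197069.
  gamma(1) = A gamma(0) = (0.057166)(3.197069) = 0.182763.
  gamma(2) = phi_1 gamma(1) + phi_2 gamma(0) = (0.071)(0.182763) + (-0.242)(3.197069) = -0.760715.
Therefore gamma(2) = -0.7607 (to 4 decimal places).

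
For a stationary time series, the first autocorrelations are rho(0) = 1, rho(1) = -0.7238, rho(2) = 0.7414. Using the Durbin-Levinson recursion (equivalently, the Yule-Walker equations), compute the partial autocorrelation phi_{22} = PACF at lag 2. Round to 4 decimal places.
\phi_{22} = 0.4569

The PACF at lag k is phi_{kk}, the last component of the solution
to the Yule-Walker system G_k phi = r_k where
  (G_k)_{ij} = rho(|i - j|), (r_k)_i = rho(i), i,j = 1..k.
Equivalently, Durbin-Levinson gives phi_{kk} iteratively:
  phi_{11} = rho(1)
  phi_{kk} = [rho(k) - sum_{j=1..k-1} phi_{k-1,j} rho(k-j)]
            / [1 - sum_{j=1..k-1} phi_{k-1,j} rho(j)],
  phi_{k,j} = phi_{k-1,j} - phi_{kk} phi_{k-1,k-j},  j = 1..k-1.
Step k = 1:
  phi_11 = rho(1) = -0.7238.
Step k = 2:
  phi_22 = [rho(2) - phi_11 rho(1)] / [1 - phi_11 rho(1)] = [0.7414 - (-0.7238)(-0.7238)] / [1 - (-0.7238)(-0.7238)]
         = 0.21751356 / 0.47611356 = 0.4569.
Therefore phi_{22} = 0.4569.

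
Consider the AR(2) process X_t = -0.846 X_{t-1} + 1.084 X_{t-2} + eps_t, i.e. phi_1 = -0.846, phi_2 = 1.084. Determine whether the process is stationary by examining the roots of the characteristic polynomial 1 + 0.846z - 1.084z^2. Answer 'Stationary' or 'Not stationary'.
\text{Not stationary}

The AR(p) characteristic polynomial is P(z) = 1 + 0.846z - 1.084z^2.
Stationarity requires all roots to lie outside the unit circle, i.e. |z| > 1 for every root.
Set 1 + (0.846) z + (-1.084) z^2 = 0, i.e. a z^2 + b z + c = 0 with a = -1.084, b = 0.846, c = 1.
Discriminant D = b^2 - 4ac = (0.846)^2 - 4*(-1.084)*1 = 0.715716 - (-4.336) = 5.051716.
D >= 0, so the roots are real: z = (-b +/- sqrt(D)) / (2a) = (-0.846 +/- 2.247602) / (-2.168).
  z_1 = (-0.846 + 2.247602) / (-2.168) = -0.6465,   |z_1| = 0.6465.
  z_2 = (-0.846 - 2.247602) / (-2.168) = 1.4269,   |z_2| = 1.4269.
Moduli of all roots: 0.6465, 1.4269.
All moduli strictly greater than 1? No.
Verdict: Not stationary.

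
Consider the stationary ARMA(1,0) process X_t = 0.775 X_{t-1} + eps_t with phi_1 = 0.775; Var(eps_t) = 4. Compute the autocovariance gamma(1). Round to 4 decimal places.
\gamma(1) = 7.7621

Multiply the model equation by X_{t-k} and take expectations. With theta_0 = psi_0 = 1 and psi_j the MA(infinity) weights, this gives
  gamma(k) - sum_i phi_i gamma(k-i) = c_k,
  c_k = sigma^2 * sum_{j=k..q} theta_j psi_{j-k}   (c_k = 0 for k > q),
using gamma(-m) = gamma(m).
Pure AR (q = 0): c_0 = sigma^2 = 4, c_k = 0 for k >= 1.
Equations for k = 0 and k = 1 (AR order 1):
  gamma(0) = phi_1 gamma(1) + c_0
  gamma(1) = phi_1 gamma(0) + c_1
Substituting the second into the first: gamma(0) (1 - phi_1^2) = c_0 + phi_1 c_1, so
  gamma(0) = c_0 / (1 - phi_1^2) = 4 / (1 - (0.775)^2) = 4 / 0.399375 = 10.015649.
  gamma(1) = phi_1 gamma(0) = (0.775)(10.015649) = 7.762128.
Therefore gamma(1) = 7.7621 (to 4 decimal places).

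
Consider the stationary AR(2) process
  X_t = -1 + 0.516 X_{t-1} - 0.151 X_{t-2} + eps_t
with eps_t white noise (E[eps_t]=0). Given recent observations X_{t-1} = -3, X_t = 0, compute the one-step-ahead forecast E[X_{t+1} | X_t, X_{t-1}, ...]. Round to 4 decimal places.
E[X_{t+1} \mid \mathcal F_t] = -0.5470

For an AR(p) model X_t = c + sum_i phi_i X_{t-i} + eps_t, the
one-step-ahead conditional mean is
  E[X_{t+1} | X_t, ...] = c + sum_i phi_i X_{t+1-i}.
Substitute known values:
  E[X_{t+1} | ...] = -1 + (0.516) * (0) + (-0.151) * (-3)
                   = -0.5470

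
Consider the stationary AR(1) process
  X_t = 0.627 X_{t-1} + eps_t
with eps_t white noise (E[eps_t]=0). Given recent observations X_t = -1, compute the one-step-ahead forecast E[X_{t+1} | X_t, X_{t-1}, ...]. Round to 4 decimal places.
E[X_{t+1} \mid \mathcal F_t] = -0.6270

For an AR(p) model X_t = c + sum_i phi_i X_{t-i} + eps_t, the
one-step-ahead conditional mean is
  E[X_{t+1} | X_t, ...] = c + sum_i phi_i X_{t+1-i}.
Substitute known values:
  E[X_{t+1} | ...] = (0.627) * (-1)
                   = -0.6270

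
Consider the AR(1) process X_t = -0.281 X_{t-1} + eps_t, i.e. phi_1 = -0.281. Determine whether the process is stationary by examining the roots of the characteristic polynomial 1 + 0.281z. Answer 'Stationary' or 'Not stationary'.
\text{Stationary}

The AR(p) characteristic polynomial is P(z) = 1 + 0.281z.
Stationarity requires all roots to lie outside the unit circle, i.e. |z| > 1 for every root.
This is linear in z: 1 + (0.281) z = 0  =>  z = -1/(0.281) = -3.558719,  |z| = 3.558719.
Moduli of all roots: 3.5587.
All moduli strictly greater than 1? Yes.
Verdict: Stationary.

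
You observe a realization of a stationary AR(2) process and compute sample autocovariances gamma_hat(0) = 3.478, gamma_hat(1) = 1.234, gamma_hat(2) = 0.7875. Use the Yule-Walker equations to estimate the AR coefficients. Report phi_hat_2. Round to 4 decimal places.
\hat\phi_{2} = 0.1150

The Yule-Walker equations for an AR(p) process read, in matrix form,
  Gamma_p phi = r_p,   with   (Gamma_p)_{ij} = gamma(|i - j|),
                       (r_p)_i = gamma(i),   i,j = 1..p.
Substitute the sample gammas (Toeplitz matrix and right-hand side of size 2):
  Gamma_p = [[3.478, 1.234], [1.234, 3.478]]
  r_p     = [1.234, 0.7875]
Written out:
  3.478 phi_1 + 1.234 phi_2 = 1.234
  1.234 phi_1 + 3.478 phi_2 = 0.7875
Solve by Cramer's rule:
  det = gamma(0)^2 - gamma(1)^2 = (3.478)^2 - (1.234)^2 = 12.096484 - 1.522756 = 10.573728
  phi_hat_1 = [gamma(1) gamma(0) - gamma(1) gamma(2)] / det = [(1.234)(3.478) - (1.234)(0.7875)] / 10.573728 = 3.320077 / 10.573728 = 0.314
  phi_hat_2 = [gamma(0) gamma(2) - gamma(1)^2] / det = [(3.478)(0.7875) - (1.234)^2] / 10.573728 = 1.216169 / 10.573728 = 0.115
So phi_hat = [0.3140, 0.1150].
Therefore phi_hat_2 = 0.1150.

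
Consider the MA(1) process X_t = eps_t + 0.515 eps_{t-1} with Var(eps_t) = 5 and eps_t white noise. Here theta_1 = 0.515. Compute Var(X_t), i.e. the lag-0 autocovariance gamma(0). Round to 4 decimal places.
\gamma(0) = 6.3261

For an MA(q) process X_t = eps_t + sum_i theta_i eps_{t-i} with
Var(eps_t) = sigma^2, the variance is
  gamma(0) = sigma^2 * (1 + sum_i theta_i^2).
  sum_i theta_i^2 = (0.515)^2 = 0.265225.
  gamma(0) = 5 * (1 + 0.265225) = 5 * 1.265225 = 6.326125, which rounds to 6.3261.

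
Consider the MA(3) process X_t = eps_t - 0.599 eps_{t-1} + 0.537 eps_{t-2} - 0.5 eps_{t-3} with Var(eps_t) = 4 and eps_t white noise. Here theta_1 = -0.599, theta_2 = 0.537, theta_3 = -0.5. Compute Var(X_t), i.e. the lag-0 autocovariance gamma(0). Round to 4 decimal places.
\gamma(0) = 7.5887

For an MA(q) process X_t = eps_t + sum_i theta_i eps_{t-i} with
Var(eps_t) = sigma^2, the variance is
  gamma(0) = sigma^2 * (1 + sum_i theta_i^2).
  sum_i theta_i^2 = (-0.599)^2 + (0.537)^2 + (-0.5)^2 = 0.358801 + 0.288369 + 0.25 = 0.89717.
  gamma(0) = 4 * (1 + 0.89717) = 4 * 1.89717 = 7.58868, which rounds to 7.5887.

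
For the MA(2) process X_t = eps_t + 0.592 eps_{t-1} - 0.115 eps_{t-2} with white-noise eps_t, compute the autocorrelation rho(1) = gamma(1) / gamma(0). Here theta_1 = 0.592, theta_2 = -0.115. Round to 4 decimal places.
\rho(1) = 0.3842

For an MA(q) process with theta_0 = 1, the autocovariance is
  gamma(k) = sigma^2 * sum_{i=0..q-k} theta_i * theta_{i+k},
and rho(k) = gamma(k) / gamma(0). Sigma^2 cancels.
  numerator   = (1)*(0.592) + (0.592)*(-0.115) = 0.52392.
  denominator = (1)^2 + (0.592)^2 + (-0.115)^2 = 1.363689.
  rho(1) = 0.52392 / 1.363689 = 0.3842.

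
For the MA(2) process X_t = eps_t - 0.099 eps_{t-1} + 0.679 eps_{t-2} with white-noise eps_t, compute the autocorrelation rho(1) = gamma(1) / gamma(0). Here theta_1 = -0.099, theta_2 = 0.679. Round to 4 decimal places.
\rho(1) = -0.1130

For an MA(q) process with theta_0 = 1, the autocovariance is
  gamma(k) = sigma^2 * sum_{i=0..q-k} theta_i * theta_{i+k},
and rho(k) = gamma(k) / gamma(0). Sigma^2 cancels.
  numerator   = (1)*(-0.099) + (-0.099)*(0.679) = -0.166221.
  denominator = (1)^2 + (-0.099)^2 + (0.679)^2 = 1.470842.
  rho(1) = -0.166221 / 1.470842 = -0.1130.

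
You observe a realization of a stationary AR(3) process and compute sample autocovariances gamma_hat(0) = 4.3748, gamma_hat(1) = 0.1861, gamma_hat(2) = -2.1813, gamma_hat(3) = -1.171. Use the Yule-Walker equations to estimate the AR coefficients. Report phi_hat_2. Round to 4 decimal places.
\hat\phi_{2} = -0.4830

The Yule-Walker equations for an AR(p) process read, in matrix form,
  Gamma_p phi = r_p,   with   (Gamma_p)_{ij} = gamma(|i - j|),
                       (r_p)_i = gamma(i),   i,j = 1..p.
Substitute the sample gammas (Toeplitz matrix and right-hand side of size 3):
  Gamma_p = [[4.3748, 0.1861, -2.1813], [0.1861, 4.3748, 0.1861], [-2.1813, 0.1861, 4.3748]]
  r_p     = [0.1861, -2.1813, -1.171]
Written out (R1..R3):
  (R1) 4.3748 phi_1 + 0.1861 phi_2 - 2.1813 phi_3 = 0.1861
  (R2) 0.1861 phi_1 + 4.3748 phi_2 + 0.1861 phi_3 = -2.1813
  (R3) -2.1813 phi_1 + 0.1861 phi_2 + 4.3748 phi_3 = -1.171
Gaussian elimination:
  R2 <- R2 - (0.1861/4.3748) R1 = R2 - (0.042539) R1:  4.366883 phi_2 + 0.278891 phi_3 = -2.189217
  R3 <- R3 - (-2.1813/4.3748) R1 = R3 - (-0.498606) R1:  0.278891 phi_2 + 3.287191 phi_3 = -1.078209
  R3 <- R3 - (0.278891/4.366883) R2 = R3 - (0.063865) R2:  3.26938 phi_3 = -0.938395
Back-substitution:
  phi_hat_3 = -0.938395 / 3.26938 = -0.287025
  phi_hat_2 = (-2.189217 - (0.278891)(-0.287025)) / 4.366883 = -0.482992
  phi_hat_1 = (0.1861 - (0.1861)(-0.482992) - (-2.1813)(-0.287025)) / 4.3748 = -0.080027
So phi_hat = [-0.0800, -0.4830, -0.2870].
Therefore phi_hat_2 = -0.4830.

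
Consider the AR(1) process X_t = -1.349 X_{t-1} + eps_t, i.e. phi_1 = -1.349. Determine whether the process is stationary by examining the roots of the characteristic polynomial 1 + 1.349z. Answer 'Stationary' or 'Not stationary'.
\text{Not stationary}

The AR(p) characteristic polynomial is P(z) = 1 + 1.349z.
Stationarity requires all roots to lie outside the unit circle, i.e. |z| > 1 for every root.
This is linear in z: 1 + (1.349) z = 0  =>  z = -1/(1.349) = -0.74129,  |z| = 0.74129.
Moduli of all roots: 0.7413.
All moduli strictly greater than 1? No.
Verdict: Not stationary.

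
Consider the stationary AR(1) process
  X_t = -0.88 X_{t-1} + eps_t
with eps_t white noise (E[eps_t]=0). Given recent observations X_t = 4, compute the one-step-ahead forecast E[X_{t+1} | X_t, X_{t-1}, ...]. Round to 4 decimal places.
E[X_{t+1} \mid \mathcal F_t] = -3.5200

For an AR(p) model X_t = c + sum_i phi_i X_{t-i} + eps_t, the
one-step-ahead conditional mean is
  E[X_{t+1} | X_t, ...] = c + sum_i phi_i X_{t+1-i}.
Substitute known values:
  E[X_{t+1} | ...] = (-0.88) * (4)
                   = -3.5200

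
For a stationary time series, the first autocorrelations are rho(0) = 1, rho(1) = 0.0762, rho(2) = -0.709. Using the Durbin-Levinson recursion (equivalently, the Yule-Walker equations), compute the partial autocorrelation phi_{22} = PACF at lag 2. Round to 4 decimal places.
\phi_{22} = -0.7190

The PACF at lag k is phi_{kk}, the last component of the solution
to the Yule-Walker system G_k phi = r_k where
  (G_k)_{ij} = rho(|i - j|), (r_k)_i = rho(i), i,j = 1..k.
Equivalently, Durbin-Levinson gives phi_{kk} iteratively:
  phi_{11} = rho(1)
  phi_{kk} = [rho(k) - sum_{j=1..k-1} phi_{k-1,j} rho(k-j)]
            / [1 - sum_{j=1..k-1} phi_{k-1,j} rho(j)],
  phi_{k,j} = phi_{k-1,j} - phi_{kk} phi_{k-1,k-j},  j = 1..k-1.
Step k = 1:
  phi_11 = rho(1) = 0.0762.
Step k = 2:
  phi_22 = [rho(2) - phi_11 rho(1)] / [1 - phi_11 rho(1)] = [-0.709 - (0.0762)(0.0762)] / [1 - (0.0762)(0.0762)]
         = -0.71480644 / 0.99419356 = -0.719.
Therefore phi_{22} = -0.7190.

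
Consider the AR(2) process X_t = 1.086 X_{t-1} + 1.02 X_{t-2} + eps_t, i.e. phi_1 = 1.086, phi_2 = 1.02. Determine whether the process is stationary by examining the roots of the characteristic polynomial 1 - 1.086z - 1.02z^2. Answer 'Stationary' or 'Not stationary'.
\text{Not stationary}

The AR(p) characteristic polynomial is P(z) = 1 - 1.086z - 1.02z^2.
Stationarity requires all roots to lie outside the unit circle, i.e. |z| > 1 for every root.
Set 1 + (-1.086) z + (-1.02) z^2 = 0, i.e. a z^2 + b z + c = 0 with a = -1.02, b = -1.086, c = 1.
Discriminant D = b^2 - 4ac = (-1.086)^2 - 4*(-1.02)*1 = 1.179396 - (-4.08) = 5.259396.
D >= 0, so the roots are real: z = (-b +/- sqrt(D)) / (2a) = (1.086 +/- 2.293337) / (-2.04).
  z_1 = (1.086 + 2.293337) / (-2.04) = -1.6565,   |z_1| = 1.6565.
  z_2 = (1.086 - 2.293337) / (-2.04) = 0.5918,   |z_2| = 0.5918.
Moduli of all roots: 1.6565, 0.5918.
All moduli strictly greater than 1? No.
Verdict: Not stationary.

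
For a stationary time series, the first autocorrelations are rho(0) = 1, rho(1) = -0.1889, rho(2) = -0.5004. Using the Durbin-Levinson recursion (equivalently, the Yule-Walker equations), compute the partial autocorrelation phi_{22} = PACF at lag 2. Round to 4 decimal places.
\phi_{22} = -0.5559

The PACF at lag k is phi_{kk}, the last component of the solution
to the Yule-Walker system G_k phi = r_k where
  (G_k)_{ij} = rho(|i - j|), (r_k)_i = rho(i), i,j = 1..k.
Equivalently, Durbin-Levinson gives phi_{kk} iteratively:
  phi_{11} = rho(1)
  phi_{kk} = [rho(k) - sum_{j=1..k-1} phi_{k-1,j} rho(k-j)]
            / [1 - sum_{j=1..k-1} phi_{k-1,j} rho(j)],
  phi_{k,j} = phi_{k-1,j} - phi_{kk} phi_{k-1,k-j},  j = 1..k-1.
Step k = 1:
  phi_11 = rho(1) = -0.1889.
Step k = 2:
  phi_22 = [rho(2) - phi_11 rho(1)] / [1 - phi_11 rho(1)] = [-0.5004 - (-0.1889)(-0.1889)] / [1 - (-0.1889)(-0.1889)]
         = -0.53608321 / 0.96431679 = -0.5559.
Therefore phi_{22} = -0.5559.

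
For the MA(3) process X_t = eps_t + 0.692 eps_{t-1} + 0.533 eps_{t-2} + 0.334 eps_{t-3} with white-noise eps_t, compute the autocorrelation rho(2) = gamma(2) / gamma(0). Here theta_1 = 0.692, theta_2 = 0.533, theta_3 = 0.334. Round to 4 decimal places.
\rho(2) = 0.4076

For an MA(q) process with theta_0 = 1, the autocovariance is
  gamma(k) = sigma^2 * sum_{i=0..q-k} theta_i * theta_{i+k},
and rho(k) = gamma(k) / gamma(0). Sigma^2 cancels.
  numerator   = (1)*(0.533) + (0.692)*(0.334) = 0.764128.
  denominator = (1)^2 + (0.692)^2 + (0.533)^2 + (0.334)^2 = 1.874509.
  rho(2) = 0.764128 / 1.874509 = 0.4076.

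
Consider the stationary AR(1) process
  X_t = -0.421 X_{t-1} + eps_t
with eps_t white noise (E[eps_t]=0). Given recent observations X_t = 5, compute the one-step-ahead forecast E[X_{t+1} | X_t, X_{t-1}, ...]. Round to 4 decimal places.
E[X_{t+1} \mid \mathcal F_t] = -2.1050

For an AR(p) model X_t = c + sum_i phi_i X_{t-i} + eps_t, the
one-step-ahead conditional mean is
  E[X_{t+1} | X_t, ...] = c + sum_i phi_i X_{t+1-i}.
Substitute known values:
  E[X_{t+1} | ...] = (-0.421) * (5)
                   = -2.1050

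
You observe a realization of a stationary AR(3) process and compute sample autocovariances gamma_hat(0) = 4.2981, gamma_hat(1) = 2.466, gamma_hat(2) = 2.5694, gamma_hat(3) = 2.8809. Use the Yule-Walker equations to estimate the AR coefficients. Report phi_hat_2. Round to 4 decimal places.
\hat\phi_{2} = 0.2570

The Yule-Walker equations for an AR(p) process read, in matrix form,
  Gamma_p phi = r_p,   with   (Gamma_p)_{ij} = gamma(|i - j|),
                       (r_p)_i = gamma(i),   i,j = 1..p.
Substitute the sample gammas (Toeplitz matrix and right-hand side of size 3):
  Gamma_p = [[4.2981, 2.466, 2.5694], [2.466, 4.2981, 2.466], [2.5694, 2.466, 4.2981]]
  r_p     = [2.466, 2.5694, 2.8809]
Written out (R1..R3):
  (R1) 4.2981 phi_1 + 2.466 phi_2 + 2.5694 phi_3 = 2.466
  (R2) 2.466 phi_1 + 4.2981 phi_2 + 2.466 phi_3 = 2.5694
  (R3) 2.5694 phi_1 + 2.466 phi_2 + 4.2981 phi_3 = 2.8809
Gaussian elimination:
  R2 <- R2 - (2.466/4.2981) R1 = R2 - (0.573742) R1:  2.883253 phi_2 + 0.991828 phi_3 = 1.154553
  R3 <- R3 - (2.5694/4.2981) R1 = R3 - (0.597799) R1:  0.991828 phi_2 + 2.762115 phi_3 = 1.406728
  R3 <- R3 - (0.991828/2.883253) R2 = R3 - (0.343996) R2:  2.42093 phi_3 = 1.009566
Back-substitution:
  phi_hat_3 = 1.009566 / 2.42093 = 0.417016
  phi_hat_2 = (1.154553 - (0.991828)(0.417016)) / 2.883253 = 0.256982
  phi_hat_1 = (2.466 - (2.466)(0.256982) - (2.5694)(0.417016)) / 4.2981 = 0.177009
So phi_hat = [0.1770, 0.2570, 0.4170].
Therefore phi_hat_2 = 0.2570.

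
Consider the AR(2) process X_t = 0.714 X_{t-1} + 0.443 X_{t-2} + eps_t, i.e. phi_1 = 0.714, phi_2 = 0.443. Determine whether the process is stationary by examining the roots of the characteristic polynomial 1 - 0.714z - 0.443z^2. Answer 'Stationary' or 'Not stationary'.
\text{Not stationary}

The AR(p) characteristic polynomial is P(z) = 1 - 0.714z - 0.443z^2.
Stationarity requires all roots to lie outside the unit circle, i.e. |z| > 1 for every root.
Set 1 + (-0.714) z + (-0.443) z^2 = 0, i.e. a z^2 + b z + c = 0 with a = -0.443, b = -0.714, c = 1.
Discriminant D = b^2 - 4ac = (-0.714)^2 - 4*(-0.443)*1 = 0.509796 - (-1.772) = 2.281796.
D >= 0, so the roots are real: z = (-b +/- sqrt(D)) / (2a) = (0.714 +/- 1.510561) / (-0.886).
  z_1 = (0.714 + 1.510561) / (-0.886) = -2.5108,   |z_1| = 2.5108.
  z_2 = (0.714 - 1.510561) / (-0.886) = 0.8991,   |z_2| = 0.8991.
Moduli of all roots: 2.5108, 0.8991.
All moduli strictly greater than 1? No.
Verdict: Not stationary.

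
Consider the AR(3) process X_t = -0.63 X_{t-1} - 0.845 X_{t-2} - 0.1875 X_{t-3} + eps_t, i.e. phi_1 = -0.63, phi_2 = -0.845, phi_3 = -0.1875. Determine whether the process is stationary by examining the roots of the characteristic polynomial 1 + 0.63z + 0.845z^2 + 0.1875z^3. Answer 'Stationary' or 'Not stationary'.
\text{Stationary}

The AR(p) characteristic polynomial is P(z) = 1 + 0.63z + 0.845z^2 + 0.1875z^3.
Stationarity requires all roots to lie outside the unit circle, i.e. |z| > 1 for every root.
Degree 3: look for a simple real root z0 first, then factor out (1 - z/z0) and solve the remaining quadratic.
Testing z0 = -4: P(-4) = 1 + (0.63)(-4) + (0.845)(-4)^2 + (0.1875)(-4)^3
  = 1 + (-2.52) + (13.52) + (-12) = 0.  So z_0 = -4 is a root, |z_0| = 4.
Divide out the factor (1 + 0.25 z) = (1 - z/z0) (since 1/z0 = -0.25):
  P(z) = (1 + 0.25 z)(1 + (0.38) z + (0.75) z^2)
  [check: z-coef 0.38 - (-0.25) = 0.63; z^2-coef 0.75 - (-0.25)(0.38) = 0.845; z^3-coef -(-0.25)(0.75) = 0.1875.]
Remaining roots from the quadratic factor 1 + (0.38) z + (0.75) z^2:
  Set 1 + (0.38) z + (0.75) z^2 = 0, i.e. a z^2 + b z + c = 0 with a = 0.75, b = 0.38, c = 1.
  Discriminant D = b^2 - 4ac = (0.38)^2 - 4*(0.75)*1 = 0.1444 - (3) = -2.8556.
  D < 0, so the roots are the complex-conjugate pair z = (-b +/- i sqrt(-D)) / (2a) = -0.2533 +/- 1.1266i.
  For a conjugate pair |z|^2 = z * conj(z) = (product of roots) = c/a = 1/(0.75) = 1.333333, so |z| = sqrt(1.333333) = 1.1547 for both roots.
Moduli of all roots: 4.0000, 1.1547, 1.1547.
All moduli strictly greater than 1? Yes.
Verdict: Stationary.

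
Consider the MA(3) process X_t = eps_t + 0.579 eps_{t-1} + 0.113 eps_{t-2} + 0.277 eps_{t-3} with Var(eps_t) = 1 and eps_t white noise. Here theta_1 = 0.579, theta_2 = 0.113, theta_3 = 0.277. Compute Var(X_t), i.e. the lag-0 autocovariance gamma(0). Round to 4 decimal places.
\gamma(0) = 1.4247

For an MA(q) process X_t = eps_t + sum_i theta_i eps_{t-i} with
Var(eps_t) = sigma^2, the variance is
  gamma(0) = sigma^2 * (1 + sum_i theta_i^2).
  sum_i theta_i^2 = (0.579)^2 + (0.113)^2 + (0.277)^2 = 0.335241 + 0.012769 + 0.076729 = 0.424739.
  gamma(0) = 1 * (1 + 0.424739) = 1 * 1.424739 = 1.424739, which rounds to 1.4247.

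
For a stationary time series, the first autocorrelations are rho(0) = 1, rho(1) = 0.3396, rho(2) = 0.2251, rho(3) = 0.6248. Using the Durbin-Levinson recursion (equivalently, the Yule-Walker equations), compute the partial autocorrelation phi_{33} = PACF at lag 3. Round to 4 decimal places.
\phi_{33} = 0.5920

The PACF at lag k is phi_{kk}, the last component of the solution
to the Yule-Walker system G_k phi = r_k where
  (G_k)_{ij} = rho(|i - j|), (r_k)_i = rho(i), i,j = 1..k.
Equivalently, Durbin-Levinson gives phi_{kk} iteratively:
  phi_{11} = rho(1)
  phi_{kk} = [rho(k) - sum_{j=1..k-1} phi_{k-1,j} rho(k-j)]
            / [1 - sum_{j=1..k-1} phi_{k-1,j} rho(j)],
  phi_{k,j} = phi_{k-1,j} - phi_{kk} phi_{k-1,k-j},  j = 1..k-1.
Step k = 1:
  phi_11 = rho(1) = 0.3396.
Step k = 2:
  phi_22 = [rho(2) - phi_11 rho(1)] / [1 - phi_11 rho(1)] = [0.2251 - (0.3396)(0.3396)] / [1 - (0.3396)(0.3396)]
         = 0.10977184 / 0.88467184 = 0.124082.
  Update: phi_21 = phi_11 - phi_22 phi_11 = 0.3396 - (0.124082)(0.3396) = 0.297462.
Step k = 3:
  phi_33 = [rho(3) - phi_21 rho(2) - phi_22 rho(1)] / [1 - phi_21 rho(1) - phi_22 rho(2)]
    numerator   = 0.6248 - (0.297462)(0.2251) - (0.124082)(0.3396) = 0.51570312
    denominator = 1 - (0.297462)(0.3396) - (0.124082)(0.2251) = 0.87105113
  phi_33 = 0.51570312 / 0.87105113 = 0.592.
Therefore phi_{33} = 0.5920.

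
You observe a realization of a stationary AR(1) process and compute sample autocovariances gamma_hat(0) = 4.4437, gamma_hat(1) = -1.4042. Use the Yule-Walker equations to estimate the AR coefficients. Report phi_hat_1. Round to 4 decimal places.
\hat\phi_{1} = -0.3160

The Yule-Walker equations for an AR(p) process read, in matrix form,
  Gamma_p phi = r_p,   with   (Gamma_p)_{ij} = gamma(|i - j|),
                       (r_p)_i = gamma(i),   i,j = 1..p.
Substitute the sample gammas (Toeplitz matrix and right-hand side of size 1):
  Gamma_p = [[4.4437]]
  r_p     = [-1.4042]
With p = 1 this is the single equation gamma(0) phi_1 = gamma(1):
  phi_hat_1 = gamma(1) / gamma(0) = -1.4042 / 4.4437 = -0.3160.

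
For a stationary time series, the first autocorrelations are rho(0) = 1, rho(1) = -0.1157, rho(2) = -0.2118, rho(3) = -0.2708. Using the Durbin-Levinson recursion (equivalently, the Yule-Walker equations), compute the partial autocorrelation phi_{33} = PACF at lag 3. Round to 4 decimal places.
\phi_{33} = -0.3500

The PACF at lag k is phi_{kk}, the last component of the solution
to the Yule-Walker system G_k phi = r_k where
  (G_k)_{ij} = rho(|i - j|), (r_k)_i = rho(i), i,j = 1..k.
Equivalently, Durbin-Levinson gives phi_{kk} iteratively:
  phi_{11} = rho(1)
  phi_{kk} = [rho(k) - sum_{j=1..k-1} phi_{k-1,j} rho(k-j)]
            / [1 - sum_{j=1..k-1} phi_{k-1,j} rho(j)],
  phi_{k,j} = phi_{k-1,j} - phi_{kk} phi_{k-1,k-j},  j = 1..k-1.
Step k = 1:
  phi_11 = rho(1) = -0.1157.
Step k = 2:
  phi_22 = [rho(2) - phi_11 rho(1)] / [1 - phi_11 rho(1)] = [-0.2118 - (-0.1157)(-0.1157)] / [1 - (-0.1157)(-0.1157)]
         = -0.22518649 / 0.98661351 = -0.228242.
  Update: phi_21 = phi_11 - phi_22 phi_11 = -0.1157 - (-0.228242)(-0.1157) = -0.142108.
Step k = 3:
  phi_33 = [rho(3) - phi_21 rho(2) - phi_22 rho(1)] / [1 - phi_21 rho(1) - phi_22 rho(2)]
    numerator   = -0.2708 - (-0.142108)(-0.2118) - (-0.228242)(-0.1157) = -0.32730597
    denominator = 1 - (-0.142108)(-0.1157) - (-0.228242)(-0.2118) = 0.93521653
  phi_33 = -0.32730597 / 0.93521653 = -0.35.
Therefore phi_{33} = -0.3500.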